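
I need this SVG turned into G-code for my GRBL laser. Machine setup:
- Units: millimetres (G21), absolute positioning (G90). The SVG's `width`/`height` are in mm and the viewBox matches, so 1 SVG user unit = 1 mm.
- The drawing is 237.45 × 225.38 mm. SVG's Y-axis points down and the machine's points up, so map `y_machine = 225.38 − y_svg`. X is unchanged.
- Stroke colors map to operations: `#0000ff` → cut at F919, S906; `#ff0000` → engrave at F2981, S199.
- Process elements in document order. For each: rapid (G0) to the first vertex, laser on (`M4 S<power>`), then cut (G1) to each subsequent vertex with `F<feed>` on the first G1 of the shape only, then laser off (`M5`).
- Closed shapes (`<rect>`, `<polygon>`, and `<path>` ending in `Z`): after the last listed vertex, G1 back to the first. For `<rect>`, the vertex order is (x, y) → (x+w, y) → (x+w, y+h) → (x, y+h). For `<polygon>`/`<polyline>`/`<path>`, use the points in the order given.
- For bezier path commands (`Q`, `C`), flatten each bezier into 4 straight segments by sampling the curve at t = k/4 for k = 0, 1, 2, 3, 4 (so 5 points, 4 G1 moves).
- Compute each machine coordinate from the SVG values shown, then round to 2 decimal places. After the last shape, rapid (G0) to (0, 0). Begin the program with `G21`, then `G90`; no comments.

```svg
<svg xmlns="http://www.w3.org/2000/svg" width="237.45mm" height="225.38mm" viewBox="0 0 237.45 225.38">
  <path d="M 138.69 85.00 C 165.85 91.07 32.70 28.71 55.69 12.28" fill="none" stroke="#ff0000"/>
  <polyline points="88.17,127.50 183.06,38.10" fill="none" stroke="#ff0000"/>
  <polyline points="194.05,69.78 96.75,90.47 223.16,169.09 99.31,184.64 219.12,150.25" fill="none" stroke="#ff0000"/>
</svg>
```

G21
G90
G0 X138.69 Y140.38
M4 S199
G1 X133.95 Y146.87 F2981
G1 X98.75 Y168.30
G1 X62.78 Y193.95
G1 X55.69 Y213.10
M5
G0 X88.17 Y97.88
M4 S199
G1 X183.06 Y187.28 F2981
M5
G0 X194.05 Y155.60
M4 S199
G1 X96.75 Y134.91 F2981
G1 X223.16 Y56.29
G1 X99.31 Y40.74
G1 X219.12 Y75.13
M5
G0 X0.00 Y0.00

viewBox `0 0 237.45 225.38` with mm width/height → 1 unit = 1 mm. Flip: y_m = 225.38 − y_svg.

**Shape 1** — `<path>` cubic bezier, stroke `#ff0000` → engrave (S199, F2981). Control points (SVG): P0=(138.69,85.00), P1=(165.85,91.07), P2=(32.70,28.71), P3=(55.69,12.28); sampled at t=k/4. Machine vertices: (138.69,140.38) → (133.95,146.87) → (98.75,168.30) → (62.78,193.95) → (55.69,213.10). Open path.

**Shape 2** — `<polyline>` line segment, stroke `#ff0000` → engrave (S199, F2981). Machine vertices: (88.17,97.88) → (183.06,187.28). Open path.

**Shape 3** — `<polyline>` open polyline, stroke `#ff0000` → engrave (S199, F2981). Machine vertices: (194.05,155.60) → (96.75,134.91) → (223.16,56.29) → (99.31,40.74) → (219.12,75.13). Open path.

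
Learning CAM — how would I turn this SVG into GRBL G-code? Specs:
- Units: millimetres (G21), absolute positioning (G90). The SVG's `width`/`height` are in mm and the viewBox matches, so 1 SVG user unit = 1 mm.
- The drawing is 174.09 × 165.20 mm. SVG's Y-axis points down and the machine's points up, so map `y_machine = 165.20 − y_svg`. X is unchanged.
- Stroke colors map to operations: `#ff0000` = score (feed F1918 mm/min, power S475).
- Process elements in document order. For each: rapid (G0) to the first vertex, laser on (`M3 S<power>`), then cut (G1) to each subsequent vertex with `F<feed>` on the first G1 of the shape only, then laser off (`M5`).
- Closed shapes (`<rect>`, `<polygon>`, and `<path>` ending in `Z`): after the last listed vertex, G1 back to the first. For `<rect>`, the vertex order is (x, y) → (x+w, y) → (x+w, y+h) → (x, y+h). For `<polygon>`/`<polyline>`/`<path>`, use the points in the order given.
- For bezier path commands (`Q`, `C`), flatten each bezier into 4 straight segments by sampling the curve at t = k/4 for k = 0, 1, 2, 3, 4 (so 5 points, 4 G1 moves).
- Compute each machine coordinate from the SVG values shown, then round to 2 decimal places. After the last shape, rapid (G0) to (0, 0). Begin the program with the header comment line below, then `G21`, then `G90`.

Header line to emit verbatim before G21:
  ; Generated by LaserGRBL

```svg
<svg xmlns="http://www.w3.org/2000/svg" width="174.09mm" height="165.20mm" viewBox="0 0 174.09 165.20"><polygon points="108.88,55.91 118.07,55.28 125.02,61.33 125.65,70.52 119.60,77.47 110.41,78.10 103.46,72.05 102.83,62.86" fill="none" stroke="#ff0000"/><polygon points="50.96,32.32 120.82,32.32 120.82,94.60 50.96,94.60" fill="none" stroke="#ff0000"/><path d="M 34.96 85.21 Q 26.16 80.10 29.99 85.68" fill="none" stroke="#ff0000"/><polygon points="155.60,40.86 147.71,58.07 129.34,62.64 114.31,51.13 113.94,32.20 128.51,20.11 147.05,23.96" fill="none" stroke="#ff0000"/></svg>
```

Since the viewBox matches the mm dimensions, user units are millimetres directly. The only transform is the Y-flip y_m = 165.20 − y_svg.

Shape 1 is a regular polygon drawn with `<polygon>`. Its stroke #ff0000 means score at S475, F1918. After flipping Y the toolpath is (108.88,109.29) → (118.07,109.92) → (125.02,103.87) → (125.65,94.68) → (119.60,87.73) → (110.41,87.10) → (103.46,93.15) → (102.83,102.34) → (108.88,109.29), returning to the start.

Shape 2 is a rectangle drawn with `<polygon>`. Its stroke #ff0000 means score at S475, F1918. After flipping Y the toolpath is (50.96,132.88) → (120.82,132.88) → (120.82,70.60) → (50.96,70.60) → (50.96,132.88), returning to the start.

Shape 3 is a quadratic bezier drawn with `<path>`. Its stroke #ff0000 means score at S475, F1918. After flipping Y the toolpath is (34.96,79.99) → (31.35,81.88) → (29.32,82.43) → (28.86,81.64) → (29.99,79.52).

Shape 4 is a regular polygon drawn with `<polygon>`. Its stroke #ff0000 means score at S475, F1918. After flipping Y the toolpath is (155.60,124.34) → (147.71,107.13) → (129.34,102.56) → (114.31,114.07) → (113.94,133.00) → (128.51,145.09) → (147.05,141.24) → (155.60,124.34), returning to the start.

; Generated by LaserGRBL
G21
G90
G0 X108.88 Y109.29
M3 S475
G1 X118.07 Y109.92 F1918
G1 X125.02 Y103.87
G1 X125.65 Y94.68
G1 X119.60 Y87.73
G1 X110.41 Y87.10
G1 X103.46 Y93.15
G1 X102.83 Y102.34
G1 X108.88 Y109.29
M5
G0 X50.96 Y132.88
M3 S475
G1 X120.82 Y132.88 F1918
G1 X120.82 Y70.60
G1 X50.96 Y70.60
G1 X50.96 Y132.88
M5
G0 X34.96 Y79.99
M3 S475
G1 X31.35 Y81.88 F1918
G1 X29.32 Y82.43
G1 X28.86 Y81.64
G1 X29.99 Y79.52
M5
G0 X155.60 Y124.34
M3 S475
G1 X147.71 Y107.13 F1918
G1 X129.34 Y102.56
G1 X114.31 Y114.07
G1 X113.94 Y133.00
G1 X128.51 Y145.09
G1 X147.05 Y141.24
G1 X155.60 Y124.34
M5
G0 X0.00 Y0.00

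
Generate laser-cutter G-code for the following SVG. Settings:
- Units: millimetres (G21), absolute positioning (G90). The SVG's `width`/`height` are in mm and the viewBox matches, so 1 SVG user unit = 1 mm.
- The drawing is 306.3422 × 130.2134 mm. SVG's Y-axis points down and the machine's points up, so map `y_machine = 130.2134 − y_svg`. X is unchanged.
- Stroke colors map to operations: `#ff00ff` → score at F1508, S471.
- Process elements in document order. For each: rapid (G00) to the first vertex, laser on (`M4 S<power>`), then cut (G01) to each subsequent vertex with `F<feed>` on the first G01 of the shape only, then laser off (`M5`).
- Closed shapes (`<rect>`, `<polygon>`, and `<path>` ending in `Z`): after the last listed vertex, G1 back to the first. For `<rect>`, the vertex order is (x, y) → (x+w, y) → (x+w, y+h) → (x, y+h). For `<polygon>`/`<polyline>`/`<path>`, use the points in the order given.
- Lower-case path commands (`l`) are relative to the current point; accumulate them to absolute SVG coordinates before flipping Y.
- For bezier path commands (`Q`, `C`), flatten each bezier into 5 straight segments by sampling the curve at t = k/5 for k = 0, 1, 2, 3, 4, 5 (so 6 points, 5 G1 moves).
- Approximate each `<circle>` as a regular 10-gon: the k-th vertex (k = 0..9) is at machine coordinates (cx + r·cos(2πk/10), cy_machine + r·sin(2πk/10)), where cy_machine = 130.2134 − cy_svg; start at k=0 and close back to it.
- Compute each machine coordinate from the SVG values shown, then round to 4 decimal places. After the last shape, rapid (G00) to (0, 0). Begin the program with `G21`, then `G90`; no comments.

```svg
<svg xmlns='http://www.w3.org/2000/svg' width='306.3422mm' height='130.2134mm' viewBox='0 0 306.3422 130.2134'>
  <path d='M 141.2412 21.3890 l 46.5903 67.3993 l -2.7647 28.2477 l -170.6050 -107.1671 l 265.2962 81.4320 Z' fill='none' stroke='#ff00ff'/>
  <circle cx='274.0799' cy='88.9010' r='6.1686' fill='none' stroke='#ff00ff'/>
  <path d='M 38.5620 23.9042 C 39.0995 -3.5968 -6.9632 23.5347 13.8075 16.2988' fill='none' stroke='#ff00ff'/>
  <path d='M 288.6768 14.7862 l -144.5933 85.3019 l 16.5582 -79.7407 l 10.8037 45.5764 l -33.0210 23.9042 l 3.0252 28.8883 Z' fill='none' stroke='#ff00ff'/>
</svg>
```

G21
G90
G00 X141.2412 Y108.8244
M4 S471
G01 X187.8315 Y41.4251 F1508
G01 X185.0668 Y13.1774
G01 X14.4618 Y120.3445
G01 X279.7580 Y38.9125
G01 X141.2412 Y108.8244
M5
G00 X280.2485 Y41.3124
M4 S471
G01 X279.0704 Y44.9382 F1508
G01 X275.9861 Y47.1791
G01 X272.1737 Y47.1791
G01 X269.0894 Y44.9382
G01 X267.9113 Y41.3124
G01 X269.0894 Y37.6866
G01 X272.1737 Y35.4457
G01 X275.9861 Y35.4457
G01 X279.0704 Y37.6866
G01 X280.2485 Y41.3124
M5
G00 X38.5620 Y106.3092
M4 S471
G01 X34.1999 Y116.9659 F1508
G01 X24.0987 Y118.7828
G01 X13.7029 Y116.0319
G01 X8.4576 Y112.9851
G01 X13.8075 Y113.9146
M5
G00 X288.6768 Y115.4272
M4 S471
G01 X144.0835 Y30.1253 F1508
G01 X160.6417 Y109.8660
G01 X171.4454 Y64.2896
G01 X138.4244 Y40.3854
G01 X141.4496 Y11.4971
G01 X288.6768 Y115.4272
M5
G00 X0.0000 Y0.0000

Since the viewBox matches the mm dimensions, user units are millimetres directly. The only transform is the Y-flip y_m = 130.2134 − y_svg.

Shape 1 is a closed polygon drawn with `<path>`. Its stroke #ff00ff means score at S471, F1508. After flipping Y the toolpath is (141.2412,108.8244) → (187.8315,41.4251) → (185.0668,13.1774) → (14.4618,120.3445) → (279.7580,38.9125) → (141.2412,108.8244), returning to the start.

Shape 2 is a circle drawn with `<circle>`. Its stroke #ff00ff means score at S471, F1508. After flipping Y the toolpath is (280.2485,41.3124) → (279.0704,44.9382) → (275.9861,47.1791) → (272.1737,47.1791) → (269.0894,44.9382) → (267.9113,41.3124) → (269.0894,37.6866) → (272.1737,35.4457) → (275.9861,35.4457) → (279.0704,37.6866) → (280.2485,41.3124), returning to the start.

Shape 3 is a cubic bezier drawn with `<path>`. Its stroke #ff00ff means score at S471, F1508. After flipping Y the toolpath is (38.5620,106.3092) → (34.1999,116.9659) → (24.0987,118.7828) → (13.7029,116.0319) → (8.4576,112.9851) → (13.8075,113.9146).

Shape 4 is a closed polygon drawn with `<path>`. Its stroke #ff00ff means score at S471, F1508. After flipping Y the toolpath is (288.6768,115.4272) → (144.0835,30.1253) → (160.6417,109.8660) → (171.4454,64.2896) → (138.4244,40.3854) → (141.4496,11.4971) → (288.6768,115.4272), returning to the start.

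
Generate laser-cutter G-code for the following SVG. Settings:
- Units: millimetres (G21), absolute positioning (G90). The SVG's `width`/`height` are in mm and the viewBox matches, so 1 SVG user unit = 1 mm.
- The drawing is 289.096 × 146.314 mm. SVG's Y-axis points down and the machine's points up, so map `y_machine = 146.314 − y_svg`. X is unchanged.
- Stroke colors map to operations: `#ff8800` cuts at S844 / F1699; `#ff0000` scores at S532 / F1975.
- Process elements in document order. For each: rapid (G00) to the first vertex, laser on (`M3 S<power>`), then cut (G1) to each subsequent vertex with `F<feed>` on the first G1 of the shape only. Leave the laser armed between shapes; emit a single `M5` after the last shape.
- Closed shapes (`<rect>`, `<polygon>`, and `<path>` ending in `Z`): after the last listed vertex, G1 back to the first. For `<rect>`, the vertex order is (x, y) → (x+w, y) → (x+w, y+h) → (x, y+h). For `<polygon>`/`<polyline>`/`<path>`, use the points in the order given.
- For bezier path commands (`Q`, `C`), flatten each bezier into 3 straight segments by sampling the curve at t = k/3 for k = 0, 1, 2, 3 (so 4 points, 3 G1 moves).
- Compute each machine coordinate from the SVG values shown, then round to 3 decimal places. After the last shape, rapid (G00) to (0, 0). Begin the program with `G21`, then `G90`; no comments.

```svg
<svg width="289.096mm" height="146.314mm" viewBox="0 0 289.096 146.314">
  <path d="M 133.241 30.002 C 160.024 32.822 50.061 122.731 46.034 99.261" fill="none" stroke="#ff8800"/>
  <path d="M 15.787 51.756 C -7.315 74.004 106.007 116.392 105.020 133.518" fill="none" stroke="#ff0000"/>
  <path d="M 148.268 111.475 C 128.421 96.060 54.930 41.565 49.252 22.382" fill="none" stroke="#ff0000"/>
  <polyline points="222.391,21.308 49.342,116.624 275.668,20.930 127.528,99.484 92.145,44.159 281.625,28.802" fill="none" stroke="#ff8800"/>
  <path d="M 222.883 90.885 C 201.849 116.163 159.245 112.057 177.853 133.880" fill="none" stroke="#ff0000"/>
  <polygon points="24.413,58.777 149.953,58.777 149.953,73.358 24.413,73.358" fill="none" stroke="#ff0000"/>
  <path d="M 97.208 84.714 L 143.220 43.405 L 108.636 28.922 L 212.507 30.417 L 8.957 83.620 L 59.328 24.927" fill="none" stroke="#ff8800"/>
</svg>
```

1 u = 1 mm; y_m = 146.314 − y.

[1] `<path>` cubic bezier, #ff8800→cut S844 F1699: (133.241,116.312) → (123.430,91.887) → (76.385,53.951) → (46.034,47.053)

[2] `<path>` cubic bezier, #ff0000→score S532 F1975: (15.787,94.558) → (28.873,67.278) → (77.190,36.661) → (105.020,12.796)

[3] `<path>` cubic bezier, #ff0000→score S532 F1975: (148.268,34.839) → (115.038,60.525) → (73.036,95.734) → (49.252,123.932)

[4] `<polyline>` open polyline, #ff8800→cut S844 F1699: (222.391,125.006) → (49.342,29.690) → (275.668,125.384) → (127.528,46.830) → (92.145,102.155) → (281.625,117.512)

[5] `<path>` cubic bezier, #ff0000→score S532 F1975: (222.883,55.429) → (197.725,37.897) → (176.583,27.663) → (177.853,12.434)

[6] `<polygon>` rectangle, #ff0000→score S532 F1975: (24.413,87.537) → (149.953,87.537) → (149.953,72.956) → (24.413,72.956) → (24.413,87.537) (closed)

[7] `<path>` open polyline, #ff8800→cut S844 F1699: (97.208,61.600) → (143.220,102.909) → (108.636,117.392) → (212.507,115.897) → (8.957,62.694) → (59.328,121.387)

G21
G90
G00 X133.241 Y116.312
M3 S844
G1 X123.430 Y91.887 F1699
G1 X76.385 Y53.951
G1 X46.034 Y47.053
G00 X15.787 Y94.558
M3 S532
G1 X28.873 Y67.278 F1975
G1 X77.190 Y36.661
G1 X105.020 Y12.796
G00 X148.268 Y34.839
M3 S532
G1 X115.038 Y60.525 F1975
G1 X73.036 Y95.734
G1 X49.252 Y123.932
G00 X222.391 Y125.006
M3 S844
G1 X49.342 Y29.690 F1699
G1 X275.668 Y125.384
G1 X127.528 Y46.830
G1 X92.145 Y102.155
G1 X281.625 Y117.512
G00 X222.883 Y55.429
M3 S532
G1 X197.725 Y37.897 F1975
G1 X176.583 Y27.663
G1 X177.853 Y12.434
G00 X24.413 Y87.537
M3 S532
G1 X149.953 Y87.537 F1975
G1 X149.953 Y72.956
G1 X24.413 Y72.956
G1 X24.413 Y87.537
G00 X97.208 Y61.600
M3 S844
G1 X143.220 Y102.909 F1699
G1 X108.636 Y117.392
G1 X212.507 Y115.897
G1 X8.957 Y62.694
G1 X59.328 Y121.387
M5
G00 X0.000 Y0.000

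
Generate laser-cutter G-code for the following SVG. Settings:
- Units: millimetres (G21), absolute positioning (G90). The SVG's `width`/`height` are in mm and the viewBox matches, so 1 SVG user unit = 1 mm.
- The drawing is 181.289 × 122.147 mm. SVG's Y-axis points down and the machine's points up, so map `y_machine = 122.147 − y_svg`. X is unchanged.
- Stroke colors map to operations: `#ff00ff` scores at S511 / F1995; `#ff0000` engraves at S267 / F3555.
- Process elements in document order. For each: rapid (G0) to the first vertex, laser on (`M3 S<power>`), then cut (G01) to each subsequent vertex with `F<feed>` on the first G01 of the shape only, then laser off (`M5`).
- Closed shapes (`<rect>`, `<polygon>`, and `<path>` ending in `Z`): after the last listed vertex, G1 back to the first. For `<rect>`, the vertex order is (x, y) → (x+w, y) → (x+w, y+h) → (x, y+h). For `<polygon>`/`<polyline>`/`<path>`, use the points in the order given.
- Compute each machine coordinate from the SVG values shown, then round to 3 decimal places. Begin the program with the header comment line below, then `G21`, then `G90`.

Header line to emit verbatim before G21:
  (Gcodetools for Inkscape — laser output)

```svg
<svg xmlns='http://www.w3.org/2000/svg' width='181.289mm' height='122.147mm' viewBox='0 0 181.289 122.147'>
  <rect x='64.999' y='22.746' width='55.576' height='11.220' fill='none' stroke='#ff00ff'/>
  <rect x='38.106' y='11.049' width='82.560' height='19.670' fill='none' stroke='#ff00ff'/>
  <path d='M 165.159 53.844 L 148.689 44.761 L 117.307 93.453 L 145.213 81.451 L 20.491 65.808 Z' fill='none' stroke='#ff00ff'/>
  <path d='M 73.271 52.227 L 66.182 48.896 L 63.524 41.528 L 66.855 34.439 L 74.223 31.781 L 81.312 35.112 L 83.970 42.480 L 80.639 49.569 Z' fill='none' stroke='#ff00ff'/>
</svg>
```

1 u = 1 mm; y_m = 122.147 − y.

[1] `<rect>` rectangle, #ff00ff→score S511 F1995: (64.999,99.401) → (120.575,99.401) → (120.575,88.181) → (64.999,88.181) → (64.999,99.401) (closed)

[2] `<rect>` rectangle, #ff00ff→score S511 F1995: (38.106,111.098) → (120.666,111.098) → (120.666,91.428) → (38.106,91.428) → (38.106,111.098) (closed)

[3] `<path>` closed polygon, #ff00ff→score S511 F1995: (165.159,68.303) → (148.689,77.386) → (117.307,28.694) → (145.213,40.696) → (20.491,56.339) → (165.159,68.303) (closed)

[4] `<path>` regular polygon, #ff00ff→score S511 F1995: (73.271,69.920) → (66.182,73.251) → (63.524,80.619) → (66.855,87.708) → (74.223,90.366) → (81.312,87.035) → (83.970,79.667) → (80.639,72.578) → (73.271,69.920) (closed)

(Gcodetools for Inkscape — laser output)
G21
G90
G0 X64.999 Y99.401
M3 S511
G01 X120.575 Y99.401 F1995
G01 X120.575 Y88.181
G01 X64.999 Y88.181
G01 X64.999 Y99.401
M5
G0 X38.106 Y111.098
M3 S511
G01 X120.666 Y111.098 F1995
G01 X120.666 Y91.428
G01 X38.106 Y91.428
G01 X38.106 Y111.098
M5
G0 X165.159 Y68.303
M3 S511
G01 X148.689 Y77.386 F1995
G01 X117.307 Y28.694
G01 X145.213 Y40.696
G01 X20.491 Y56.339
G01 X165.159 Y68.303
M5
G0 X73.271 Y69.920
M3 S511
G01 X66.182 Y73.251 F1995
G01 X63.524 Y80.619
G01 X66.855 Y87.708
G01 X74.223 Y90.366
G01 X81.312 Y87.035
G01 X83.970 Y79.667
G01 X80.639 Y72.578
G01 X73.271 Y69.920
M5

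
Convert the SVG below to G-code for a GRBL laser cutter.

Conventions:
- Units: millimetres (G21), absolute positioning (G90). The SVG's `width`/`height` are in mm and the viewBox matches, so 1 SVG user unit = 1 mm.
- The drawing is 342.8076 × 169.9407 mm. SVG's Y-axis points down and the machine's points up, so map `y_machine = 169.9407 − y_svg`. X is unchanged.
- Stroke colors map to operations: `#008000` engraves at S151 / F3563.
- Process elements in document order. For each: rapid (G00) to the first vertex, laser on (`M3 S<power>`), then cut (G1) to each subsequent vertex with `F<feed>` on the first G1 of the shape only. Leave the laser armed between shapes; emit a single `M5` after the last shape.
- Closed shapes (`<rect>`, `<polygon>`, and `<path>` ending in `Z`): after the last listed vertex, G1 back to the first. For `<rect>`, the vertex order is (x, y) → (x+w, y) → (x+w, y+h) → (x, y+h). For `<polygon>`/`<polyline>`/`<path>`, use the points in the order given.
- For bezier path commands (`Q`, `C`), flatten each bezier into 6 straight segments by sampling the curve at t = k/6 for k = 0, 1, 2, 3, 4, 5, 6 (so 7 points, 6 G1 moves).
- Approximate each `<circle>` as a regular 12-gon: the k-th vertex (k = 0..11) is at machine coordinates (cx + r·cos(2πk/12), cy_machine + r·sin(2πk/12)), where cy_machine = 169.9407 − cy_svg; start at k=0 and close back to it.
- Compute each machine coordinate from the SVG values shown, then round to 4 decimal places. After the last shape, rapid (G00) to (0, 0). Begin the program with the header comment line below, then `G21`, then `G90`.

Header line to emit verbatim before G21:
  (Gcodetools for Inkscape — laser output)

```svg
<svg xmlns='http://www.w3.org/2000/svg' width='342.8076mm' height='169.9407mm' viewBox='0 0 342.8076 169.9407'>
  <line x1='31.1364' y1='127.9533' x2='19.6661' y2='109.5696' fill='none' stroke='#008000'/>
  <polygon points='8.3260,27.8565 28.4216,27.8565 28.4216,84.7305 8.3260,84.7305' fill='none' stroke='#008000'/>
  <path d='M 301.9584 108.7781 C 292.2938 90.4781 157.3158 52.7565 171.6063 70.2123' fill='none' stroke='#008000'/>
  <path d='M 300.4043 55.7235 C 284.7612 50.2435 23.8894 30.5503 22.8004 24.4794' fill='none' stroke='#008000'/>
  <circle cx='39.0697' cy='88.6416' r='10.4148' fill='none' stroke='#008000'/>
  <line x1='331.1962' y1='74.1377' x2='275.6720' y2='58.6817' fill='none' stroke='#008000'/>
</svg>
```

(Gcodetools for Inkscape — laser output)
G21
G90
G00 X31.1364 Y41.9874
M3 S151
G1 X19.6661 Y60.3711 F3563
G00 X8.3260 Y142.0842
M3 S151
G1 X28.4216 Y142.0842 F3563
G1 X28.4216 Y85.2102
G1 X8.3260 Y85.2102
G1 X8.3260 Y142.0842
G00 X301.9584 Y61.1626
M3 S151
G1 X287.9545 Y71.5857 F3563
G1 X260.6924 Y83.1735
G1 X227.7992 Y93.8539
G1 X196.9023 Y101.5547
G1 X175.6289 Y104.2035
G1 X171.6063 Y99.7284
G00 X300.4043 Y114.2172
M3 S151
G1 X274.4850 Y118.0128 F3563
G1 X221.7224 Y123.4040
G1 X156.1446 Y129.6177
G1 X91.7795 Y135.8806
G1 X42.6555 Y141.4195
G1 X22.8004 Y145.4613
G00 X49.4845 Y81.2991
M3 S151
G1 X48.0892 Y86.5065 F3563
G1 X44.2771 Y90.3186
G1 X39.0697 Y91.7139
G1 X33.8623 Y90.3186
G1 X30.0502 Y86.5065
G1 X28.6549 Y81.2991
G1 X30.0502 Y76.0917
G1 X33.8623 Y72.2796
G1 X39.0697 Y70.8843
G1 X44.2771 Y72.2796
G1 X48.0892 Y76.0917
G1 X49.4845 Y81.2991
G00 X331.1962 Y95.8030
M3 S151
G1 X275.6720 Y111.2590 F3563
M5
G00 X0.0000 Y0.0000

viewBox `0 0 342.8076 169.9407` with mm width/height → 1 unit = 1 mm. Flip: y_m = 169.9407 − y_svg.

**Shape 1** — `<line>` line segment, stroke `#008000` → engrave (S151, F3563). Machine vertices: (31.1364,41.9874) → (19.6661,60.3711). Open path.

**Shape 2** — `<polygon>` rectangle, stroke `#008000` → engrave (S151, F3563). Machine vertices: (8.3260,142.0842) → (28.4216,142.0842) → (28.4216,85.2102) → (8.3260,85.2102) → (8.3260,142.0842). Closed: final G1 returns to the first vertex.

**Shape 3** — `<path>` cubic bezier, stroke `#008000` → engrave (S151, F3563). Control points (SVG): P0=(301.9584,108.7781), P1=(292.2938,90.4781), P2=(157.3158,52.7565), P3=(171.6063,70.2123); sampled at t=k/6. Machine vertices: (301.9584,61.1626) → (287.9545,71.5857) → (260.6924,83.1735) → (227.7992,93.8539) → (196.9023,101.5547) → (175.6289,104.2035) → (171.6063,99.7284). Open path.

**Shape 4** — `<path>` cubic bezier, stroke `#008000` → engrave (S151, F3563). Control points (SVG): P0=(300.4043,55.7235), P1=(284.7612,50.2435), P2=(23.8894,30.5503), P3=(22.8004,24.4794); sampled at t=k/6. Machine vertices: (300.4043,114.2172) → (274.4850,118.0128) → (221.7224,123.4040) → (156.1446,129.6177) → (91.7795,135.8806) → (42.6555,141.4195) → (22.8004,145.4613). Open path.

**Shape 5** — `<circle>` circle, stroke `#008000` → engrave (S151, F3563). Machine vertices: (49.4845,81.2991) → (48.0892,86.5065) → (44.2771,90.3186) → (39.0697,91.7139) → (33.8623,90.3186) → (30.0502,86.5065) → (28.6549,81.2991) → (30.0502,76.0917) → (33.8623,72.2796) → (39.0697,70.8843) → (44.2771,72.2796) → (48.0892,76.0917) → (49.4845,81.2991). Closed: final G1 returns to the first vertex.

**Shape 6** — `<line>` line segment, stroke `#008000` → engrave (S151, F3563). Machine vertices: (331.1962,95.8030) → (275.6720,111.2590). Open path.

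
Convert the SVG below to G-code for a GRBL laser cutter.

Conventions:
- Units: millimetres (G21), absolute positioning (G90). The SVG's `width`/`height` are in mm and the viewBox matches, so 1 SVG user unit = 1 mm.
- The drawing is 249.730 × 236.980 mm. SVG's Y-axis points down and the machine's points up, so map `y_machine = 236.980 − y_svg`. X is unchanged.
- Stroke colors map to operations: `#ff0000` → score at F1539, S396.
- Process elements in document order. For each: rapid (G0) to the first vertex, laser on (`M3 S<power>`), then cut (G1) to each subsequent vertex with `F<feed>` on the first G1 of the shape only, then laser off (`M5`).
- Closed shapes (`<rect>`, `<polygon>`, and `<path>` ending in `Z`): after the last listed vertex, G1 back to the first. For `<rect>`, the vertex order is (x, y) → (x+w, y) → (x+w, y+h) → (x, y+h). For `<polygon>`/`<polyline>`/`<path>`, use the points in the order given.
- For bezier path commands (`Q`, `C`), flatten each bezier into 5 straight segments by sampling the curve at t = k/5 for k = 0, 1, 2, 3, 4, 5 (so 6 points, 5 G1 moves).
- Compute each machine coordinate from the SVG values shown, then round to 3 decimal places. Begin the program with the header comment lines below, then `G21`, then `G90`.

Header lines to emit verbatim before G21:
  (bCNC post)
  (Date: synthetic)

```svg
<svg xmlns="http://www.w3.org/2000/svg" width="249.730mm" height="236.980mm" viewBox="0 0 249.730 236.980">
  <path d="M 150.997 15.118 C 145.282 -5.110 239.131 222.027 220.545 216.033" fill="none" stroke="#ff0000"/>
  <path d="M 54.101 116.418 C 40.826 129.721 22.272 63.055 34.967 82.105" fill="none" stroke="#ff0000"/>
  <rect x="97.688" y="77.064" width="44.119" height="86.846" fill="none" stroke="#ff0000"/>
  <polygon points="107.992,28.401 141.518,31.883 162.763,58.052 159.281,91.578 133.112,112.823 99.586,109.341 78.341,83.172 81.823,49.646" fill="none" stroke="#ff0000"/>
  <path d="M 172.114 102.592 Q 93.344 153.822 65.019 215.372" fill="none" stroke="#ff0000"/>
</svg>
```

(bCNC post)
(Date: synthetic)
G21
G90
G0 X150.997 Y221.862
M3 S396
G1 X157.820 Y208.159 F1539
G1 X178.362 Y158.152
G1 X202.447 Y94.905
G1 X219.900 Y41.482
G1 X220.545 Y20.947
M5
G0 X54.101 Y120.562
M3 S396
G1 X45.795 Y120.851 F1539
G1 X37.975 Y132.380
G1 X32.395 Y147.195
G1 X30.808 Y157.345
G1 X34.967 Y154.875
M5
G0 X97.688 Y159.916
M3 S396
G1 X141.807 Y159.916 F1539
G1 X141.807 Y73.070
G1 X97.688 Y73.070
G1 X97.688 Y159.916
M5
G0 X107.992 Y208.579
M3 S396
G1 X141.518 Y205.097 F1539
G1 X162.763 Y178.928
G1 X159.281 Y145.402
G1 X133.112 Y124.157
G1 X99.586 Y127.639
G1 X78.341 Y153.808
G1 X81.823 Y187.334
G1 X107.992 Y208.579
M5
G0 X172.114 Y134.388
M3 S396
G1 X142.624 Y113.483 F1539
G1 X117.169 Y91.753
G1 X95.750 Y69.197
G1 X78.367 Y45.815
G1 X65.019 Y21.608
M5

Since the viewBox matches the mm dimensions, user units are millimetres directly. The only transform is the Y-flip y_m = 236.980 − y_svg.

Shape 1 is a cubic bezier drawn with `<path>`. Its stroke #ff0000 means score at S396, F1539. After flipping Y the toolpath is (150.997,221.862) → (157.820,208.159) → (178.362,158.152) → (202.447,94.905) → (219.900,41.482) → (220.545,20.947).

Shape 2 is a cubic bezier drawn with `<path>`. Its stroke #ff0000 means score at S396, F1539. After flipping Y the toolpath is (54.101,120.562) → (45.795,120.851) → (37.975,132.380) → (32.395,147.195) → (30.808,157.345) → (34.967,154.875).

Shape 3 is a rectangle drawn with `<rect>`. Its stroke #ff0000 means score at S396, F1539. After flipping Y the toolpath is (97.688,159.916) → (141.807,159.916) → (141.807,73.070) → (97.688,73.070) → (97.688,159.916), returning to the start.

Shape 4 is a regular polygon drawn with `<polygon>`. Its stroke #ff0000 means score at S396, F1539. After flipping Y the toolpath is (107.992,208.579) → (141.518,205.097) → (162.763,178.928) → (159.281,145.402) → (133.112,124.157) → (99.586,127.639) → (78.341,153.808) → (81.823,187.334) → (107.992,208.579), returning to the start.

Shape 5 is a quadratic bezier drawn with `<path>`. Its stroke #ff0000 means score at S396, F1539. After flipping Y the toolpath is (172.114,134.388) → (142.624,113.483) → (117.169,91.753) → (95.750,69.197) → (78.367,45.815) → (65.019,21.608).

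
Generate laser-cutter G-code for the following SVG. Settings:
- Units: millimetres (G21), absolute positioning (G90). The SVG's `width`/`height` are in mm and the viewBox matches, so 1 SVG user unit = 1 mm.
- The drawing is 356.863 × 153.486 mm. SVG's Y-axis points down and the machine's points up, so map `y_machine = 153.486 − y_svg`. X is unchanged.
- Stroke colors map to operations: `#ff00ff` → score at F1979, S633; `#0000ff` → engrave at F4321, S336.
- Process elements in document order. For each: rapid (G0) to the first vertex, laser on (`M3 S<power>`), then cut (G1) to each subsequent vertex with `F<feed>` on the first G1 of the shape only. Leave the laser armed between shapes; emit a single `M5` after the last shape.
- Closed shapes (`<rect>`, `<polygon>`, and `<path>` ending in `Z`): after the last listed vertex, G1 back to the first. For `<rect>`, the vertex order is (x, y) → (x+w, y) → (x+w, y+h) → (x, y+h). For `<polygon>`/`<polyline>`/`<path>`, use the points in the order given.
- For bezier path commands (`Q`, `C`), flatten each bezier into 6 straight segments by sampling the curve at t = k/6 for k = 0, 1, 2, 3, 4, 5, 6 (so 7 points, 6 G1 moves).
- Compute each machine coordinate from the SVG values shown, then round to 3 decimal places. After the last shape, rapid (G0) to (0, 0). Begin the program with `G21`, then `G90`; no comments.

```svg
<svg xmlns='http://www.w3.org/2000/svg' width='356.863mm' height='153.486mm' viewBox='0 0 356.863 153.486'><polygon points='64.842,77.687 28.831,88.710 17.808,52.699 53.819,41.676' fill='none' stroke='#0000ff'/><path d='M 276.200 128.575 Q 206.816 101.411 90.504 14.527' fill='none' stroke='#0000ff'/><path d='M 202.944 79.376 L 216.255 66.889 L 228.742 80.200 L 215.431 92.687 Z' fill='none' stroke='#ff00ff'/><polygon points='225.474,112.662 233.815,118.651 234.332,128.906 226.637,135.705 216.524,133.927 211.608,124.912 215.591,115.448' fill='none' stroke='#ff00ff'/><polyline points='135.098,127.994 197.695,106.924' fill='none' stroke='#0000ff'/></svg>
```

G21
G90
G0 X64.842 Y75.799
M3 S336
G1 X28.831 Y64.776 F4321
G1 X17.808 Y100.787
G1 X53.819 Y111.810
G1 X64.842 Y75.799
G0 X276.200 Y24.911
M3 S336
G1 X251.768 Y35.625 F4321
G1 X224.730 Y49.656
G1 X195.084 Y67.005
G1 X162.831 Y87.672
G1 X127.971 Y111.657
G1 X90.504 Y138.959
G0 X202.944 Y74.110
M3 S633
G1 X216.255 Y86.597 F1979
G1 X228.742 Y73.286
G1 X215.431 Y60.799
G1 X202.944 Y74.110
G0 X225.474 Y40.824
M3 S633
G1 X233.815 Y34.835 F1979
G1 X234.332 Y24.580
G1 X226.637 Y17.781
G1 X216.524 Y19.559
G1 X211.608 Y28.574
G1 X215.591 Y38.038
G1 X225.474 Y40.824
G0 X135.098 Y25.492
M3 S336
G1 X197.695 Y46.562 F4321
M5
G0 X0.000 Y0.000

viewBox `0 0 356.863 153.486` with mm width/height → 1 unit = 1 mm. Flip: y_m = 153.486 − y_svg.

**Shape 1** — `<polygon>` regular polygon, stroke `#0000ff` → engrave (S336, F4321). Machine vertices: (64.842,75.799) → (28.831,64.776) → (17.808,100.787) → (53.819,111.810) → (64.842,75.799). Closed: final G1 returns to the first vertex.

**Shape 2** — `<path>` quadratic bezier, stroke `#0000ff` → engrave (S336, F4321). Control points (SVG): P0=(276.200,128.575), P1=(206.816,101.411), P2=(90.504,14.527); sampled at t=k/6. Machine vertices: (276.200,24.911) → (251.768,35.625) → (224.730,49.656) → (195.084,67.005) → (162.831,87.672) → (127.971,111.657) → (90.504,138.959). Open path.

**Shape 3** — `<path>` regular polygon, stroke `#ff00ff` → score (S633, F1979). Machine vertices: (202.944,74.110) → (216.255,86.597) → (228.742,73.286) → (215.431,60.799) → (202.944,74.110). Closed: final G1 returns to the first vertex.

**Shape 4** — `<polygon>` regular polygon, stroke `#ff00ff` → score (S633, F1979). Machine vertices: (225.474,40.824) → (233.815,34.835) → (234.332,24.580) → (226.637,17.781) → (216.524,19.559) → (211.608,28.574) → (215.591,38.038) → (225.474,40.824). Closed: final G1 returns to the first vertex.

**Shape 5** — `<polyline>` line segment, stroke `#0000ff` → engrave (S336, F4321). Machine vertices: (135.098,25.492) → (197.695,46.562). Open path.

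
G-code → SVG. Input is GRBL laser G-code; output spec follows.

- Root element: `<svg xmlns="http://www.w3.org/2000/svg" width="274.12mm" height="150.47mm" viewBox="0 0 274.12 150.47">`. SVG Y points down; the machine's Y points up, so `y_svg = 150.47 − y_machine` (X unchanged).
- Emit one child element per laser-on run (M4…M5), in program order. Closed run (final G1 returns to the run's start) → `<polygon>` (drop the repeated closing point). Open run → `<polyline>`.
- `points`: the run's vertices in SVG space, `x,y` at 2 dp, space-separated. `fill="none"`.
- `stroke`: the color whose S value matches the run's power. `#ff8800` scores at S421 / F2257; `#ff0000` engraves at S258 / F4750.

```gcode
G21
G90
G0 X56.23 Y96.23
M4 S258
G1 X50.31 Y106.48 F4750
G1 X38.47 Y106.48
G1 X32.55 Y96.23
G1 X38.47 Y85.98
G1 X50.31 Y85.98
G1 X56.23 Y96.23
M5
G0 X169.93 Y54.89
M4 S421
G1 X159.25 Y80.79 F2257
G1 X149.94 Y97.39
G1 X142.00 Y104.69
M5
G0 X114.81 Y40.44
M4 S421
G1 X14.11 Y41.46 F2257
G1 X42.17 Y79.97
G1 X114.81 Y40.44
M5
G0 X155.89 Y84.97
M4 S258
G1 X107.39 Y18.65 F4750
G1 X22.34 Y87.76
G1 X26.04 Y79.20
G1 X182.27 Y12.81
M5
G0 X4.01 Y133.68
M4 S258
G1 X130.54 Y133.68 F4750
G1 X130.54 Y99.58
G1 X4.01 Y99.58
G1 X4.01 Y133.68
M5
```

<svg xmlns="http://www.w3.org/2000/svg" width="274.12mm" height="150.47mm" viewBox="0 0 274.12 150.47">
  <polygon points="56.23,54.24 50.31,43.99 38.47,43.99 32.55,54.24 38.47,64.49 50.31,64.49" fill="none" stroke="#ff0000"/>
  <polyline points="169.93,95.58 159.25,69.68 149.94,53.08 142.00,45.78" fill="none" stroke="#ff8800"/>
  <polygon points="114.81,110.03 14.11,109.01 42.17,70.50" fill="none" stroke="#ff8800"/>
  <polyline points="155.89,65.50 107.39,131.82 22.34,62.71 26.04,71.27 182.27,137.66" fill="none" stroke="#ff0000"/>
  <polygon points="4.01,16.79 130.54,16.79 130.54,50.89 4.01,50.89" fill="none" stroke="#ff0000"/>
</svg>

y_svg = 150.47 − y_m.

[1] S258→`#ff0000` (engrave); closed run; points: 56.23,54.24 50.31,43.99 38.47,43.99 32.55,54.24 38.47,64.49 50.31,64.49

[2] S421→`#ff8800` (score); open run; points: 169.93,95.58 159.25,69.68 149.94,53.08 142.00,45.78

[3] S421→`#ff8800` (score); closed run; points: 114.81,110.03 14.11,109.01 42.17,70.50

[4] S258→`#ff0000` (engrave); open run; points: 155.89,65.50 107.39,131.82 22.34,62.71 26.04,71.27 182.27,137.66

[5] S258→`#ff0000` (engrave); closed run; points: 4.01,16.79 130.54,16.79 130.54,50.89 4.01,50.89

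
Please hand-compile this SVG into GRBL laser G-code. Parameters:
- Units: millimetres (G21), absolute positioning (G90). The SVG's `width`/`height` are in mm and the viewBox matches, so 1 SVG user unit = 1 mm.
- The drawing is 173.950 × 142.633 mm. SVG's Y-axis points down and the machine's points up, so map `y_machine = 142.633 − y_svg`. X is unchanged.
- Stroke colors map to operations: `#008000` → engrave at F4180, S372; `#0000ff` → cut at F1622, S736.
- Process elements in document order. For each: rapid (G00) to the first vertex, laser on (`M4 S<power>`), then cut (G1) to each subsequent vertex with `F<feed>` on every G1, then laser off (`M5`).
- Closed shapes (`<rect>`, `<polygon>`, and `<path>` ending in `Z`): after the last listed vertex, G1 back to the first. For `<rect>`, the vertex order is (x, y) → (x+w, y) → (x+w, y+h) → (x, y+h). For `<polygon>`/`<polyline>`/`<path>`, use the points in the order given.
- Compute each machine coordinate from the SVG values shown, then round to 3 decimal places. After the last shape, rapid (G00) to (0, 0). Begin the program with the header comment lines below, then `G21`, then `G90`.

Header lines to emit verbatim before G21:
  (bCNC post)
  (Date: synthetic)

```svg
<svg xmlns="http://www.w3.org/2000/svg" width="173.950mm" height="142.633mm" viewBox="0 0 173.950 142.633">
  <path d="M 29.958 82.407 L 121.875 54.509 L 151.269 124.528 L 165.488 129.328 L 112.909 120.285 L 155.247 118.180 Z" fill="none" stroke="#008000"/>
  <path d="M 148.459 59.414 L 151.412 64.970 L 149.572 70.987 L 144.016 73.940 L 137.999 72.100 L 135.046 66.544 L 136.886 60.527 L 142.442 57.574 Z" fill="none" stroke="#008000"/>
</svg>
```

Since the viewBox matches the mm dimensions, user units are millimetres directly. The only transform is the Y-flip y_m = 142.633 − y_svg.

Shape 1 is a closed polygon drawn with `<path>`. Its stroke #008000 means engrave at S372, F4180. After flipping Y the toolpath is (29.958,60.226) → (121.875,88.124) → (151.269,18.105) → (165.488,13.305) → (112.909,22.348) → (155.247,24.453) → (29.958,60.226), returning to the start.

Shape 2 is a regular polygon drawn with `<path>`. Its stroke #008000 means engrave at S372, F4180. After flipping Y the toolpath is (148.459,83.219) → (151.412,77.663) → (149.572,71.646) → (144.016,68.693) → (137.999,70.533) → (135.046,76.089) → (136.886,82.106) → (142.442,85.059) → (148.459,83.219), returning to the start.

(bCNC post)
(Date: synthetic)
G21
G90
G00 X29.958 Y60.226
M4 S372
G1 X121.875 Y88.124 F4180
G1 X151.269 Y18.105 F4180
G1 X165.488 Y13.305 F4180
G1 X112.909 Y22.348 F4180
G1 X155.247 Y24.453 F4180
G1 X29.958 Y60.226 F4180
M5
G00 X148.459 Y83.219
M4 S372
G1 X151.412 Y77.663 F4180
G1 X149.572 Y71.646 F4180
G1 X144.016 Y68.693 F4180
G1 X137.999 Y70.533 F4180
G1 X135.046 Y76.089 F4180
G1 X136.886 Y82.106 F4180
G1 X142.442 Y85.059 F4180
G1 X148.459 Y83.219 F4180
M5
G00 X0.000 Y0.000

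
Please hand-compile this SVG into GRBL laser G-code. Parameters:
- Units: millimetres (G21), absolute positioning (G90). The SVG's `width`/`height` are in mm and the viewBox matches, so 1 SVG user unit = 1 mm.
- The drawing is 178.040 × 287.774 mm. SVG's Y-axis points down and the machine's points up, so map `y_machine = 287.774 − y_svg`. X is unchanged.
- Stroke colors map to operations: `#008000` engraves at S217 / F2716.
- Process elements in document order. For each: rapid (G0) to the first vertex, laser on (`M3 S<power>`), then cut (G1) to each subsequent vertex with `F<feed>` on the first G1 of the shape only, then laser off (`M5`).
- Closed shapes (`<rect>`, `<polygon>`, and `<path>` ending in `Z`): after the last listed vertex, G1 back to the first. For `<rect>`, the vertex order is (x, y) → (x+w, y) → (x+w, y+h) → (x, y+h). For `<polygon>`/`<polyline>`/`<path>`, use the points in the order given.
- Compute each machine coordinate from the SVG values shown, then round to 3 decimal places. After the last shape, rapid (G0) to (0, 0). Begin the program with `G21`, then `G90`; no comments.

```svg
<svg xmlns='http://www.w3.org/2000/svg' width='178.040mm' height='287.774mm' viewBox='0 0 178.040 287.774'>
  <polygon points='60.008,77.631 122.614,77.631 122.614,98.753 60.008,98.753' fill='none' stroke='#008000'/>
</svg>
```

G21
G90
G0 X60.008 Y210.143
M3 S217
G1 X122.614 Y210.143 F2716
G1 X122.614 Y189.021
G1 X60.008 Y189.021
G1 X60.008 Y210.143
M5
G0 X0.000 Y0.000

1 u = 1 mm; y_m = 287.774 − y.

[1] `<polygon>` rectangle, #008000→engrave S217 F2716: (60.008,210.143) → (122.614,210.143) → (122.614,189.021) → (60.008,189.021) → (60.008,210.143) (closed)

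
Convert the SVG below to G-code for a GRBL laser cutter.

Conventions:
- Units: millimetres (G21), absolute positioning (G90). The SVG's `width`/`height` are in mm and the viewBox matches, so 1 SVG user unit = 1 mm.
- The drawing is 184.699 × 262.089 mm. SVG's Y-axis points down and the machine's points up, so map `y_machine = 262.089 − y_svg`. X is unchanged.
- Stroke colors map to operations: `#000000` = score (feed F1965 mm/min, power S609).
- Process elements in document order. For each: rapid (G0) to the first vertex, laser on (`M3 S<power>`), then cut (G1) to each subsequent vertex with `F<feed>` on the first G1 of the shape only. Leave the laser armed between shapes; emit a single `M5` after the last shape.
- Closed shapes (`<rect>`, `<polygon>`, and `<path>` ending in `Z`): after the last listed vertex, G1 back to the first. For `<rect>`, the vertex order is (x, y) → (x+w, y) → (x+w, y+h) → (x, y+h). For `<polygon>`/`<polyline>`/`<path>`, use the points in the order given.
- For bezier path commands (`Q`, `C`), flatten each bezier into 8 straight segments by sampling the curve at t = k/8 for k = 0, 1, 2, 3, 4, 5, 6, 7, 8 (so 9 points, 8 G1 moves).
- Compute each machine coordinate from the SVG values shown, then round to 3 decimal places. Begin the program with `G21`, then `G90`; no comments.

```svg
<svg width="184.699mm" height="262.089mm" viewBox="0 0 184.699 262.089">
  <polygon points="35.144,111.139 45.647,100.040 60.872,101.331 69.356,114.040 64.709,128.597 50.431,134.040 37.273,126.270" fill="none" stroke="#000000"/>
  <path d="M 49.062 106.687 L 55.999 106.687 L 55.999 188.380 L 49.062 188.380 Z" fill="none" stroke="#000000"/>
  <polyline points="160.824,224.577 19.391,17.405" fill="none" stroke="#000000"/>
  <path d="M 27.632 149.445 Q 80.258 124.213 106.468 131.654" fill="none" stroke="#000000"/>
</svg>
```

Since the viewBox matches the mm dimensions, user units are millimetres directly. The only transform is the Y-flip y_m = 262.089 − y_svg.

Shape 1 is a regular polygon drawn with `<polygon>`. Its stroke #000000 means score at S609, F1965. After flipping Y the toolpath is (35.144,150.950) → (45.647,162.049) → (60.872,160.758) → (69.356,148.049) → (64.709,133.492) → (50.431,128.049) → (37.273,135.819) → (35.144,150.950), returning to the start.

Shape 2 is a rectangle drawn with `<path>`. Its stroke #000000 means score at S609, F1965. After flipping Y the toolpath is (49.062,155.402) → (55.999,155.402) → (55.999,73.709) → (49.062,73.709) → (49.062,155.402), returning to the start.

Shape 3 is a line segment drawn with `<polyline>`. Its stroke #000000 means score at S609, F1965. After flipping Y the toolpath is (160.824,37.512) → (19.391,244.684).

Shape 4 is a quadratic bezier drawn with `<path>`. Its stroke #000000 means score at S609, F1965. After flipping Y the toolpath is (27.632,112.644) → (40.376,118.441) → (52.294,123.218) → (63.387,126.973) → (73.654,129.708) → (83.096,131.421) → (91.712,132.113) → (99.503,131.785) → (106.468,130.435).

G21
G90
G0 X35.144 Y150.950
M3 S609
G1 X45.647 Y162.049 F1965
G1 X60.872 Y160.758
G1 X69.356 Y148.049
G1 X64.709 Y133.492
G1 X50.431 Y128.049
G1 X37.273 Y135.819
G1 X35.144 Y150.950
G0 X49.062 Y155.402
M3 S609
G1 X55.999 Y155.402 F1965
G1 X55.999 Y73.709
G1 X49.062 Y73.709
G1 X49.062 Y155.402
G0 X160.824 Y37.512
M3 S609
G1 X19.391 Y244.684 F1965
G0 X27.632 Y112.644
M3 S609
G1 X40.376 Y118.441 F1965
G1 X52.294 Y123.218
G1 X63.387 Y126.973
G1 X73.654 Y129.708
G1 X83.096 Y131.421
G1 X91.712 Y132.113
G1 X99.503 Y131.785
G1 X106.468 Y130.435
M5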